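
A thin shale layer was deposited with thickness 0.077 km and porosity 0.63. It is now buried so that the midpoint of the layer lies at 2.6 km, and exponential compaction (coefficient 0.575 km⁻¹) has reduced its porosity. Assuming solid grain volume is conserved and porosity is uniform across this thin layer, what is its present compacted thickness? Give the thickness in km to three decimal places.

Porosity at 2.6 km: n = 0.63·exp(−0.575×2.6) = 0.1413
Solid-volume conservation: h(1−n) = h₀(1−n₀) ⇒ h = h₀·(1−n₀)/(1−n)
h = 0.077 × (1 − 0.63)/(1 − 0.1413) = 0.077 × 0.4309 = 0.0332 km

0.033 km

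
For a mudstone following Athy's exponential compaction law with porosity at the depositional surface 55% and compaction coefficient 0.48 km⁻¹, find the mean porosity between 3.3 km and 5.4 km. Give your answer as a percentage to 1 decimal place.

⟨n⟩ = (1/(d₂−d₁)) ∫ n₀ e^(−βd) dd = n₀·(e^(−β·d₁) − e^(−β·d₂)) / (β·(d₂−d₁))
e^(−0.48×3.3) = 0.2052; e^(−0.48×5.4) = 0.0749
⟨n⟩ = 0.55 × (0.2052 − 0.0749) / (0.48 × 2.1) = 0.55 × 0.1292 = 0.0711

7.1%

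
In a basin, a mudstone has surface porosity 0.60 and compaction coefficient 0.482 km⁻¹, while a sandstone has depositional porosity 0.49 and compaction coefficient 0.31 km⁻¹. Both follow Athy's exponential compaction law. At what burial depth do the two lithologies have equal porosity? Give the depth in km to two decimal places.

1.18 km

Set n₀ₐ e^(−kₐZ) = n₀ᵦ e^(−kᵦZ) ⇒ ln(n₀ₐ/n₀ᵦ) = (kₐ − kᵦ)·Z
Z = ln(0.6/0.49) / (0.482 − 0.31) = 0.2025 / 0.172 = 1.177 km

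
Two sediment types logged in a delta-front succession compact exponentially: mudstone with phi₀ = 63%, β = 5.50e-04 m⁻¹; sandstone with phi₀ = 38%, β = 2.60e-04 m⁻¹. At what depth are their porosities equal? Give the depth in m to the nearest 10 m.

Working in km (1 km = 1000 m; β in km⁻¹ = β in m⁻¹ × 1000):
Set phi₀ₐ e^(−βₐZ) = phi₀ᵦ e^(−βᵦZ) ⇒ ln(phi₀ₐ/phi₀ᵦ) = (βₐ − βᵦ)·Z
Z = ln(0.63/0.38) / (0.55 − 0.26) = 0.5055 / 0.29 = 1.743 km

1740 m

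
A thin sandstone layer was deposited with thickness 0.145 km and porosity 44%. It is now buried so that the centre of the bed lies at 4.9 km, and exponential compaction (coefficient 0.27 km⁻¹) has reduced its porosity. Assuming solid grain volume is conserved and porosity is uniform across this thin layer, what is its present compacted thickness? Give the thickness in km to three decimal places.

Porosity at 4.9 km: phi = 0.44·exp(−0.27×4.9) = 0.1172
Solid-volume conservation: h(1−phi) = h₀(1−phi₀) ⇒ h = h₀·(1−phi₀)/(1−phi)
h = 0.145 × (1 − 0.44)/(1 − 0.1172) = 0.145 × 0.6343 = 0.0920 km

0.092 km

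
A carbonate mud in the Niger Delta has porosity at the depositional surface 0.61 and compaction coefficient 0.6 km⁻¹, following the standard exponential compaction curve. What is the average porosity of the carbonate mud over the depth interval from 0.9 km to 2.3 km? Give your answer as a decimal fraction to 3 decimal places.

0.240

⟨phi⟩ = (1/(z₂−z₁)) ∫ phi₀ e^(−cz) dz = phi₀·(e^(−c·z₁) − e^(−c·z₂)) / (c·(z₂−z₁))
e^(−0.6×0.9) = 0.5827; e^(−0.6×2.3) = 0.2516
⟨phi⟩ = 0.61 × (0.5827 − 0.2516) / (0.6 × 1.4) = 0.61 × 0.3942 = 0.2405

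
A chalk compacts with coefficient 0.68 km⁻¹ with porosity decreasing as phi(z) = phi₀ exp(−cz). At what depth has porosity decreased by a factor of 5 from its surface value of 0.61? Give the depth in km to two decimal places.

2.37 km

phi/phi₀ = 1/5 ⇒ exp(−c·z) = 1/5 ⇒ z = ln(5) / c
z = 1.6094 / 0.68 = 2.367 km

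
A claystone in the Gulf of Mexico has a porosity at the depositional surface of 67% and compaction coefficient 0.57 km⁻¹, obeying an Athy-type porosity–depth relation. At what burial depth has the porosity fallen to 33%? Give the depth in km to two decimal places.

Invert Athy's law: d = ln(n₀/n) / β
d = ln(0.67/0.33) / 0.57 = ln(2.03) / 0.57 = 0.7082 / 0.57 = 1.242 km

1.24 km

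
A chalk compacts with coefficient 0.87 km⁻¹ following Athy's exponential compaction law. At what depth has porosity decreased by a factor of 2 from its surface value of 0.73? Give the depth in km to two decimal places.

0.80 km

n/n₀ = 1/2 ⇒ exp(−k·z) = 1/2 ⇒ z = ln(2) / k
z = 0.6931 / 0.87 = 0.797 km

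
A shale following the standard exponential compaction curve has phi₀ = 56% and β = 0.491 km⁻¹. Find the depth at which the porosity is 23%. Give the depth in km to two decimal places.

1.81 km

Invert Athy's law: z = ln(phi₀/phi) / β
z = ln(0.56/0.23) / 0.491 = ln(2.435) / 0.491 = 0.8899 / 0.491 = 1.812 km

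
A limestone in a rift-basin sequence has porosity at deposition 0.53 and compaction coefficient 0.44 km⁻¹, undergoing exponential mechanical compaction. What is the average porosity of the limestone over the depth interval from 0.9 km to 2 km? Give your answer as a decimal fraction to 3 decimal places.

⟨φ⟩ = (1/(z₂−z₁)) ∫ φ₀ e^(−kz) dz = φ₀·(e^(−k·z₁) − e^(−k·z₂)) / (k·(z₂−z₁))
e^(−0.44×0.9) = 0.6730; e^(−0.44×2) = 0.4148
⟨φ⟩ = 0.53 × (0.6730 − 0.4148) / (0.44 × 1.1) = 0.53 × 0.5335 = 0.2828

0.283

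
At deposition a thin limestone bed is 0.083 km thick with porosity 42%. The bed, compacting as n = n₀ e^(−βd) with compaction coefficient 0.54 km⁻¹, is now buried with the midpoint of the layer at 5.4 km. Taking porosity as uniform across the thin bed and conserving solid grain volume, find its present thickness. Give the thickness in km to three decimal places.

0.049 km

Porosity at 5.4 km: n = 0.42·exp(−0.54×5.4) = 0.0227
Solid-volume conservation: h(1−n) = h₀(1−n₀) ⇒ h = h₀·(1−n₀)/(1−n)
h = 0.083 × (1 − 0.42)/(1 − 0.0227) = 0.083 × 0.5935 = 0.0493 km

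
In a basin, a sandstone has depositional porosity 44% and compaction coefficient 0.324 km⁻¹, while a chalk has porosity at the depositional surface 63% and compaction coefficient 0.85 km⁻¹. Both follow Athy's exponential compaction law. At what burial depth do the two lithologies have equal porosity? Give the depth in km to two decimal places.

0.68 km

Set phi₀ₐ e^(−βₐZ) = phi₀ᵦ e^(−βᵦZ) ⇒ ln(phi₀ₐ/phi₀ᵦ) = (βₐ − βᵦ)·Z
Z = ln(0.44/0.63) / (0.324 − 0.85) = -0.3589 / -0.526 = 0.682 km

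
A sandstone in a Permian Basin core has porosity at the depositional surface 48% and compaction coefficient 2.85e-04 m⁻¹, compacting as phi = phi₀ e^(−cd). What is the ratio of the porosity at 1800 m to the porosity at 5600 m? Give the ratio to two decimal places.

2.95

Working in km (1 km = 1000 m; c in km⁻¹ = c in m⁻¹ × 1000):
phi(d₁)/phi(d₂) = e^(−c·d₁)/e^(−c·d₂) = e^{c(d₂−d₁)}
= exp(0.285 × 3.8) = exp(1.083) = 2.9535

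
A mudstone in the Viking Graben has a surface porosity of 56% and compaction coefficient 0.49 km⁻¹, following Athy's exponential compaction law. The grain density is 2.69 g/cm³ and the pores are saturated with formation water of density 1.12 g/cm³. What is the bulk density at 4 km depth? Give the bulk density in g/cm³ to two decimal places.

Porosity at depth: n = 0.56·exp(−0.49×4) = 0.56×0.1409 = 0.0789
Bulk density: ρ_b = (1−n)ρ_g + n·ρ_f = 0.9211×2.69 + 0.0789×1.12
       = 2.478 + 0.088 = 2.566 g/cm³

2.57 g/cm³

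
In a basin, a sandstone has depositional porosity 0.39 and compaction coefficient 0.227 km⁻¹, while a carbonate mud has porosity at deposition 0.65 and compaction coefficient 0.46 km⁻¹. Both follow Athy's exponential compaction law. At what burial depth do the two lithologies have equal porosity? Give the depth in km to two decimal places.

Set φ₀ₐ e^(−βₐz) = φ₀ᵦ e^(−βᵦz) ⇒ ln(φ₀ₐ/φ₀ᵦ) = (βₐ − βᵦ)·z
z = ln(0.39/0.65) / (0.227 − 0.46) = -0.5108 / -0.233 = 2.192 km

2.19 km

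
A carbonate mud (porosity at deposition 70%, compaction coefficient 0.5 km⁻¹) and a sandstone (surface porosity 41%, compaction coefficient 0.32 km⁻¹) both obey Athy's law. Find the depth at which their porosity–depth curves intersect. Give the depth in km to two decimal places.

Set φ₀ₐ e^(−βₐd) = φ₀ᵦ e^(−βᵦd) ⇒ ln(φ₀ₐ/φ₀ᵦ) = (βₐ − βᵦ)·d
d = ln(0.7/0.41) / (0.5 − 0.32) = 0.5349 / 0.18 = 2.972 km

2.97 km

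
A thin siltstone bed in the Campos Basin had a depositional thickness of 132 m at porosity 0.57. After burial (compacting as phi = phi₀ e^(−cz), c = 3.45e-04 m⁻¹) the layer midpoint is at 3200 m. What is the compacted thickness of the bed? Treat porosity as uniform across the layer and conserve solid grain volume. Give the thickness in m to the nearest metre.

Working in km (1 km = 1000 m; c in km⁻¹ = c in m⁻¹ × 1000):
Porosity at 3.2 km: phi = 0.57·exp(−0.345×3.2) = 0.1890
Solid-volume conservation: h(1−phi) = h₀(1−phi₀) ⇒ h = h₀·(1−phi₀)/(1−phi)
h = 0.132 × (1 − 0.57)/(1 − 0.1890) = 0.132 × 0.5302 = 0.0700 km

70 m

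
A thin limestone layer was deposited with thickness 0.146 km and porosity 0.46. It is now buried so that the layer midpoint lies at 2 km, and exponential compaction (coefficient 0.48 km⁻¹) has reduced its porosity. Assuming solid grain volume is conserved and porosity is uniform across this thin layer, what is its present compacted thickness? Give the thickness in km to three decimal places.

0.096 km

Porosity at 2 km: n = 0.46·exp(−0.48×2) = 0.1761
Solid-volume conservation: h(1−n) = h₀(1−n₀) ⇒ h = h₀·(1−n₀)/(1−n)
h = 0.146 × (1 − 0.46)/(1 − 0.1761) = 0.146 × 0.6554 = 0.0957 km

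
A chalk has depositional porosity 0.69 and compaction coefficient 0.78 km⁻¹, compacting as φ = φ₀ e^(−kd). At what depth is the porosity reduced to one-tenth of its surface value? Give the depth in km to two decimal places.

φ/φ₀ = 1/10 ⇒ exp(−k·d) = 1/10 ⇒ d = ln(10) / k
d = 2.3026 / 0.78 = 2.952 km

2.95 km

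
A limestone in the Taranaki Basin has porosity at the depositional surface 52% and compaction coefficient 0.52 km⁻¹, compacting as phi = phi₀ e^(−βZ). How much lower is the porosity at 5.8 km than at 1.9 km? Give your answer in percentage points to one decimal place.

16.8 percentage points

phi(1.9) = 0.52·e^(−0.52×1.9) = 0.1936
phi(5.8) = 0.52·e^(−0.52×5.8) = 0.0255
Δphi = 0.1936 − 0.0255 = 0.1681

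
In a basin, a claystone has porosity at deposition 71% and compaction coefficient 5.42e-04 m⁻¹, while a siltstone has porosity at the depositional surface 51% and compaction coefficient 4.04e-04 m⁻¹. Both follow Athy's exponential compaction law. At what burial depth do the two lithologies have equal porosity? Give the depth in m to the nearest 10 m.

2400 m

Working in km (1 km = 1000 m; c in km⁻¹ = c in m⁻¹ × 1000):
Set n₀ₐ e^(−cₐZ) = n₀ᵦ e^(−cᵦZ) ⇒ ln(n₀ₐ/n₀ᵦ) = (cₐ − cᵦ)·Z
Z = ln(0.71/0.51) / (0.542 − 0.404) = 0.3309 / 0.138 = 2.397 km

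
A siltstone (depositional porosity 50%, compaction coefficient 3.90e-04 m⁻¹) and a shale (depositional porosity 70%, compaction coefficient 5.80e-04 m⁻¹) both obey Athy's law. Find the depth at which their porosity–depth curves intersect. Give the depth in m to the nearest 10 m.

Working in km (1 km = 1000 m; c in km⁻¹ = c in m⁻¹ × 1000):
Set n₀ₐ e^(−cₐZ) = n₀ᵦ e^(−cᵦZ) ⇒ ln(n₀ₐ/n₀ᵦ) = (cₐ − cᵦ)·Z
Z = ln(0.5/0.7) / (0.39 − 0.58) = -0.3365 / -0.19 = 1.771 km

1770 m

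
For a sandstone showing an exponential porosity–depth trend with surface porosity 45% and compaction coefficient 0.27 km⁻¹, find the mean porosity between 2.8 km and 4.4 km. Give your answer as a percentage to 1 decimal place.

⟨n⟩ = (1/(d₂−d₁)) ∫ n₀ e^(−kd) dd = n₀·(e^(−k·d₁) − e^(−k·d₂)) / (k·(d₂−d₁))
e^(−0.27×2.8) = 0.4695; e^(−0.27×4.4) = 0.3048
⟨n⟩ = 0.45 × (0.4695 − 0.3048) / (0.27 × 1.6) = 0.45 × 0.3813 = 0.1716

17.2%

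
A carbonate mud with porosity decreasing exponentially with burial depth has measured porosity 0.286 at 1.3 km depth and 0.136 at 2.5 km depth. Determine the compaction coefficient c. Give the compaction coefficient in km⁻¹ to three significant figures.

0.619 km⁻¹

Athy: n(z) = n₀ e^(−cz) ⇒ n₁/n₂ = e^{c(z₂−z₁)} ⇒ c = ln(n₁/n₂)/(z₂−z₁)
c = ln(0.286/0.136) / (2.5 − 1.3) = ln(2.103) / 1.2 = 0.7433 / 1.2 = 0.6194 km⁻¹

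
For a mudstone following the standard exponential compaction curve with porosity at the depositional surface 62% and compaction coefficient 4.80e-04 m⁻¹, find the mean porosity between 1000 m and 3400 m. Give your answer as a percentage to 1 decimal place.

Working in km (1 km = 1000 m; k in km⁻¹ = k in m⁻¹ × 1000):
⟨φ⟩ = (1/(Z₂−Z₁)) ∫ φ₀ e^(−kZ) dZ = φ₀·(e^(−k·Z₁) − e^(−k·Z₂)) / (k·(Z₂−Z₁))
e^(−0.48×1) = 0.6188; e^(−0.48×3.4) = 0.1955
⟨φ⟩ = 0.62 × (0.6188 − 0.1955) / (0.48 × 2.4) = 0.62 × 0.3674 = 0.2278

22.8%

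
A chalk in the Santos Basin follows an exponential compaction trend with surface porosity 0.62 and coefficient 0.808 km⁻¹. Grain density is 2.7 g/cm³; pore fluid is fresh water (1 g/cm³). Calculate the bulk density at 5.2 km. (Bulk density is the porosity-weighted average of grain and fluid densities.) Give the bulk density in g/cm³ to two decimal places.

2.68 g/cm³

Porosity at depth: φ = 0.62·exp(−0.808×5.2) = 0.62×0.0150 = 0.0093
Bulk density: ρ_b = (1−φ)ρ_g + φ·ρ_f = 0.9907×2.7 + 0.0093×1
       = 2.675 + 0.009 = 2.684 g/cm³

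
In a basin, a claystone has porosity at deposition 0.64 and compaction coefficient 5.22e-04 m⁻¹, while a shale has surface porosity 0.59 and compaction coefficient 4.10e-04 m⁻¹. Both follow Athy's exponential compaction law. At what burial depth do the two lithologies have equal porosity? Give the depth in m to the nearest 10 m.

730 m

Working in km (1 km = 1000 m; β in km⁻¹ = β in m⁻¹ × 1000):
Set n₀ₐ e^(−βₐz) = n₀ᵦ e^(−βᵦz) ⇒ ln(n₀ₐ/n₀ᵦ) = (βₐ − βᵦ)·z
z = ln(0.64/0.59) / (0.522 − 0.41) = 0.0813 / 0.112 = 0.726 km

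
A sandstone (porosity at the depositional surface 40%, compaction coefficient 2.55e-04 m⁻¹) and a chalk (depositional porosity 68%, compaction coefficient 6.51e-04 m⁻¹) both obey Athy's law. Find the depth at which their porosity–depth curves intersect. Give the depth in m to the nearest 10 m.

1340 m

Working in km (1 km = 1000 m; c in km⁻¹ = c in m⁻¹ × 1000):
Set n₀ₐ e^(−cₐZ) = n₀ᵦ e^(−cᵦZ) ⇒ ln(n₀ₐ/n₀ᵦ) = (cₐ − cᵦ)·Z
Z = ln(0.4/0.68) / (0.255 − 0.651) = -0.5306 / -0.396 = 1.340 km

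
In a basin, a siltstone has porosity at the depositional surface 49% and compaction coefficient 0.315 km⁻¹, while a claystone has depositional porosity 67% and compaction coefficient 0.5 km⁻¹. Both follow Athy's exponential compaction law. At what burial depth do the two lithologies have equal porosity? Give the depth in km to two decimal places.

Set n₀ₐ e^(−βₐd) = n₀ᵦ e^(−βᵦd) ⇒ ln(n₀ₐ/n₀ᵦ) = (βₐ − βᵦ)·d
d = ln(0.49/0.67) / (0.315 − 0.5) = -0.3129 / -0.185 = 1.691 km

1.69 km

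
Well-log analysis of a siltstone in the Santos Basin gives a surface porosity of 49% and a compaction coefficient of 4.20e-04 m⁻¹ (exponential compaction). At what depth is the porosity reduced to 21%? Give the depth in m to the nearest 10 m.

Working in km (1 km = 1000 m; c in km⁻¹ = c in m⁻¹ × 1000):
Invert Athy's law: d = ln(n₀/n) / c
d = ln(0.49/0.21) / 0.42 = ln(2.333) / 0.42 = 0.8473 / 0.42 = 2.017 km

2020 m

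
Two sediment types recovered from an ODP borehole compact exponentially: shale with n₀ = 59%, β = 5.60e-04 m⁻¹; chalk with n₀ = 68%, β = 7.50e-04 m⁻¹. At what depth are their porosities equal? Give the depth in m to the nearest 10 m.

Working in km (1 km = 1000 m; β in km⁻¹ = β in m⁻¹ × 1000):
Set n₀ₐ e^(−βₐZ) = n₀ᵦ e^(−βᵦZ) ⇒ ln(n₀ₐ/n₀ᵦ) = (βₐ − βᵦ)·Z
Z = ln(0.59/0.68) / (0.56 − 0.75) = -0.1420 / -0.19 = 0.747 km

750 m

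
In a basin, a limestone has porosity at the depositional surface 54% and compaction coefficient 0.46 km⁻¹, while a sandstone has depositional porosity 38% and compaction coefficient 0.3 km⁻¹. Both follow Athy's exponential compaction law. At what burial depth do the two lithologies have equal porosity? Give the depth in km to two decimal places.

2.20 km

Set phi₀ₐ e^(−kₐZ) = phi₀ᵦ e^(−kᵦZ) ⇒ ln(phi₀ₐ/phi₀ᵦ) = (kₐ − kᵦ)·Z
Z = ln(0.54/0.38) / (0.46 − 0.3) = 0.3514 / 0.16 = 2.196 km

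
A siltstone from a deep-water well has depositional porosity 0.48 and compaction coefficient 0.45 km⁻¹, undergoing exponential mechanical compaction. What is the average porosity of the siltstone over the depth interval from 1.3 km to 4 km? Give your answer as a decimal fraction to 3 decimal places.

⟨φ⟩ = (1/(d₂−d₁)) ∫ φ₀ e^(−kd) dd = φ₀·(e^(−k·d₁) − e^(−k·d₂)) / (k·(d₂−d₁))
e^(−0.45×1.3) = 0.5571; e^(−0.45×4) = 0.1653
⟨φ⟩ = 0.48 × (0.5571 − 0.1653) / (0.45 × 2.7) = 0.48 × 0.3225 = 0.1548

0.155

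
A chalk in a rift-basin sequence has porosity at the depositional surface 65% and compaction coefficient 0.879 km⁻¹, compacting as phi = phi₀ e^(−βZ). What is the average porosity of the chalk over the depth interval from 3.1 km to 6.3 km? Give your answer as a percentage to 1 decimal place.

⟨phi⟩ = (1/(Z₂−Z₁)) ∫ phi₀ e^(−βZ) dZ = phi₀·(e^(−β·Z₁) − e^(−β·Z₂)) / (β·(Z₂−Z₁))
e^(−0.879×3.1) = 0.0656; e^(−0.879×6.3) = 0.0039
⟨phi⟩ = 0.65 × (0.0656 − 0.0039) / (0.879 × 3.2) = 0.65 × 0.0219 = 0.0142

1.4%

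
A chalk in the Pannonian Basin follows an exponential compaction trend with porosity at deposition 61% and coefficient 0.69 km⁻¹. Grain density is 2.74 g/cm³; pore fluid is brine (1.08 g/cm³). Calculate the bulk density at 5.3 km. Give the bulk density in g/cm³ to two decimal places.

Porosity at depth: n = 0.61·exp(−0.69×5.3) = 0.61×0.0258 = 0.0157
Bulk density: ρ_b = (1−n)ρ_g + n·ρ_f = 0.9843×2.74 + 0.0157×1.08
       = 2.697 + 0.017 = 2.714 g/cm³

2.71 g/cm³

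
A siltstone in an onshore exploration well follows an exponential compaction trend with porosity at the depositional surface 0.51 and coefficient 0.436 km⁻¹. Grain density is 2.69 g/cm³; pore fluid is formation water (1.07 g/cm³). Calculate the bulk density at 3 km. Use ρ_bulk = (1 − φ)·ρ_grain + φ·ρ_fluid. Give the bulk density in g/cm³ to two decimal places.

Porosity at depth: φ = 0.51·exp(−0.436×3) = 0.51×0.2704 = 0.1379
Bulk density: ρ_b = (1−φ)ρ_g + φ·ρ_f = 0.8621×2.69 + 0.1379×1.07
       = 2.319 + 0.148 = 2.467 g/cm³

2.47 g/cm³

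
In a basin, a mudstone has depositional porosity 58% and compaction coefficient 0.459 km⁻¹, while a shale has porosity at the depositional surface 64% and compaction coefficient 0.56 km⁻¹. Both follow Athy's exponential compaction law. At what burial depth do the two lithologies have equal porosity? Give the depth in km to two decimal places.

0.97 km

Set phi₀ₐ e^(−cₐz) = phi₀ᵦ e^(−cᵦz) ⇒ ln(phi₀ₐ/phi₀ᵦ) = (cₐ − cᵦ)·z
z = ln(0.58/0.64) / (0.459 − 0.56) = -0.0984 / -0.101 = 0.975 km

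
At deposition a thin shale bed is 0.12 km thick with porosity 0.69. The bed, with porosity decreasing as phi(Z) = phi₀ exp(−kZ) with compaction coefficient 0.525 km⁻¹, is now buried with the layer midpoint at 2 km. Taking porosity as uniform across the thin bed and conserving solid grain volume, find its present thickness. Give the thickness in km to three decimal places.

Porosity at 2 km: phi = 0.69·exp(−0.525×2) = 0.2415
Solid-volume conservation: h(1−phi) = h₀(1−phi₀) ⇒ h = h₀·(1−phi₀)/(1−phi)
h = 0.12 × (1 − 0.69)/(1 − 0.2415) = 0.12 × 0.4087 = 0.0490 km

0.049 km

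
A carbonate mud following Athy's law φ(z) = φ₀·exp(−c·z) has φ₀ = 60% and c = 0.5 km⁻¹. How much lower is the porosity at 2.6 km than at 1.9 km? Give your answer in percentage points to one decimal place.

φ(1.9) = 0.6·e^(−0.5×1.9) = 0.2320
φ(2.6) = 0.6·e^(−0.5×2.6) = 0.1635
Δφ = 0.2320 − 0.1635 = 0.0685

6.9 percentage points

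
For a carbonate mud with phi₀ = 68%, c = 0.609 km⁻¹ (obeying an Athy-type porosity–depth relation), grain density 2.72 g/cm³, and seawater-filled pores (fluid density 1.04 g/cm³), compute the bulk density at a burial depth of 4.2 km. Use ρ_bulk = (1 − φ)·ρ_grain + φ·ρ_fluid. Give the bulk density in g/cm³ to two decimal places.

2.63 g/cm³

Porosity at depth: phi = 0.68·exp(−0.609×4.2) = 0.68×0.0775 = 0.0527
Bulk density: ρ_b = (1−phi)ρ_g + phi·ρ_f = 0.9473×2.72 + 0.0527×1.04
       = 2.577 + 0.055 = 2.631 g/cm³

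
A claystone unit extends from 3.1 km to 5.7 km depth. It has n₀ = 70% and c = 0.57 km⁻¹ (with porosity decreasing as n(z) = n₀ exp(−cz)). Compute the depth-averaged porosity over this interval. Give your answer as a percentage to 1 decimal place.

⟨n⟩ = (1/(z₂−z₁)) ∫ n₀ e^(−cz) dz = n₀·(e^(−c·z₁) − e^(−c·z₂)) / (c·(z₂−z₁))
e^(−0.57×3.1) = 0.1708; e^(−0.57×5.7) = 0.0388
⟨n⟩ = 0.7 × (0.1708 − 0.0388) / (0.57 × 2.6) = 0.7 × 0.0891 = 0.0624

6.2%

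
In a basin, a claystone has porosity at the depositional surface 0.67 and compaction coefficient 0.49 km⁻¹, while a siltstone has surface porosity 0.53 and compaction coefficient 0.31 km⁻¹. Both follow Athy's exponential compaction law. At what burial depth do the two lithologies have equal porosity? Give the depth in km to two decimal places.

1.30 km

Set n₀ₐ e^(−cₐd) = n₀ᵦ e^(−cᵦd) ⇒ ln(n₀ₐ/n₀ᵦ) = (cₐ − cᵦ)·d
d = ln(0.67/0.53) / (0.49 − 0.31) = 0.2344 / 0.18 = 1.302 km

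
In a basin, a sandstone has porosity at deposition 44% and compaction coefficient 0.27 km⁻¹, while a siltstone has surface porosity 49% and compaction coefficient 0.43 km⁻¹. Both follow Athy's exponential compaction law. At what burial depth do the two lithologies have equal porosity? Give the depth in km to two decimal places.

Set n₀ₐ e^(−cₐd) = n₀ᵦ e^(−cᵦd) ⇒ ln(n₀ₐ/n₀ᵦ) = (cₐ − cᵦ)·d
d = ln(0.44/0.49) / (0.27 − 0.43) = -0.1076 / -0.16 = 0.673 km

0.67 km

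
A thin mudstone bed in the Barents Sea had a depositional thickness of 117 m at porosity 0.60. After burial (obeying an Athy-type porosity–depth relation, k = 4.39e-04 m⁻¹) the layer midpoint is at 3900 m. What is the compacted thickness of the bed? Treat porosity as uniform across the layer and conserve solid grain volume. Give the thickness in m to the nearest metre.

52 m

Working in km (1 km = 1000 m; k in km⁻¹ = k in m⁻¹ × 1000):
Porosity at 3.9 km: φ = 0.6·exp(−0.439×3.9) = 0.1083
Solid-volume conservation: h(1−φ) = h₀(1−φ₀) ⇒ h = h₀·(1−φ₀)/(1−φ)
h = 0.117 × (1 − 0.6)/(1 − 0.1083) = 0.117 × 0.4486 = 0.0525 km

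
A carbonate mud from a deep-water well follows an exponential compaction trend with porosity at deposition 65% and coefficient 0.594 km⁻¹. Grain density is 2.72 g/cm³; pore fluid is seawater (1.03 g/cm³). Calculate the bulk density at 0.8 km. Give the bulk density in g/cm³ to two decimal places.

2.04 g/cm³

Porosity at depth: φ = 0.65·exp(−0.594×0.8) = 0.65×0.6218 = 0.4041
Bulk density: ρ_b = (1−φ)ρ_g + φ·ρ_f = 0.5959×2.72 + 0.4041×1.03
       = 1.621 + 0.416 = 2.037 g/cm³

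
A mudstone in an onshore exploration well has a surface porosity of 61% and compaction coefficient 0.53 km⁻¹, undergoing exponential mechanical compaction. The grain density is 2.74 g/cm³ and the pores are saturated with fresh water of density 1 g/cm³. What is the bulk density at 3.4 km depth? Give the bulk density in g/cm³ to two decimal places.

2.56 g/cm³

Porosity at depth: φ = 0.61·exp(−0.53×3.4) = 0.61×0.1650 = 0.1006
Bulk density: ρ_b = (1−φ)ρ_g + φ·ρ_f = 0.8994×2.74 + 0.1006×1
       = 2.464 + 0.101 = 2.565 g/cm³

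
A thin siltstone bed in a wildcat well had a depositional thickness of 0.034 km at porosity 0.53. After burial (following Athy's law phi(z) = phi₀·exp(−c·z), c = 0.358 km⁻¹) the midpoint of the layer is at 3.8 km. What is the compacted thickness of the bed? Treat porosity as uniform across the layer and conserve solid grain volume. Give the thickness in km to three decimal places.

0.018 km

Porosity at 3.8 km: phi = 0.53·exp(−0.358×3.8) = 0.1360
Solid-volume conservation: h(1−phi) = h₀(1−phi₀) ⇒ h = h₀·(1−phi₀)/(1−phi)
h = 0.034 × (1 − 0.53)/(1 − 0.1360) = 0.034 × 0.5440 = 0.0185 km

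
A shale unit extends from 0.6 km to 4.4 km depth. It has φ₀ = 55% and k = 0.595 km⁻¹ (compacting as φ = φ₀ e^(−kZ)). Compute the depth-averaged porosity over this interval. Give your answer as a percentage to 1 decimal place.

15.2%

⟨φ⟩ = (1/(Z₂−Z₁)) ∫ φ₀ e^(−kZ) dZ = φ₀·(e^(−k·Z₁) − e^(−k·Z₂)) / (k·(Z₂−Z₁))
e^(−0.595×0.6) = 0.6998; e^(−0.595×4.4) = 0.0729
⟨φ⟩ = 0.55 × (0.6998 − 0.0729) / (0.595 × 3.8) = 0.55 × 0.2772 = 0.1525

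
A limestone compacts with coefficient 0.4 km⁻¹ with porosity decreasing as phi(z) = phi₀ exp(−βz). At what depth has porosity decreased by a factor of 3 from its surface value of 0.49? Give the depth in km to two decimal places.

phi/phi₀ = 1/3 ⇒ exp(−β·z) = 1/3 ⇒ z = ln(3) / β
z = 1.0986 / 0.4 = 2.747 km

2.75 km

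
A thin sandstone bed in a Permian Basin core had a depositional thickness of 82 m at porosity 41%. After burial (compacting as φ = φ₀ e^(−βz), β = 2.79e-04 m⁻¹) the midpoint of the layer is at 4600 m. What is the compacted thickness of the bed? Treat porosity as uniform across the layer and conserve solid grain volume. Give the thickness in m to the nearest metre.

Working in km (1 km = 1000 m; β in km⁻¹ = β in m⁻¹ × 1000):
Porosity at 4.6 km: φ = 0.41·exp(−0.279×4.6) = 0.1136
Solid-volume conservation: h(1−φ) = h₀(1−φ₀) ⇒ h = h₀·(1−φ₀)/(1−φ)
h = 0.082 × (1 − 0.41)/(1 − 0.1136) = 0.082 × 0.6656 = 0.0546 km

55 m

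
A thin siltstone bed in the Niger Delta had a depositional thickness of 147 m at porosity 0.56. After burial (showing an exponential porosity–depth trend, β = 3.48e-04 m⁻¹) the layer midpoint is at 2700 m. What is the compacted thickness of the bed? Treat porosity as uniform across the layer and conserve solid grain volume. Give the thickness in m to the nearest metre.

83 m

Working in km (1 km = 1000 m; β in km⁻¹ = β in m⁻¹ × 1000):
Porosity at 2.7 km: φ = 0.56·exp(−0.348×2.7) = 0.2188
Solid-volume conservation: h(1−φ) = h₀(1−φ₀) ⇒ h = h₀·(1−φ₀)/(1−φ)
h = 0.147 × (1 − 0.56)/(1 − 0.2188) = 0.147 × 0.5633 = 0.0828 km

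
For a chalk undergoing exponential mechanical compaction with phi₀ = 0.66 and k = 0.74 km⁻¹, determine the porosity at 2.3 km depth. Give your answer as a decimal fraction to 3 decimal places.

0.120

phi = phi₀·exp(−k·Z) = 0.66 × exp(−0.74 × 2.3) = 0.66 × exp(−1.702)
  = 0.66 × 0.1823 = 0.1203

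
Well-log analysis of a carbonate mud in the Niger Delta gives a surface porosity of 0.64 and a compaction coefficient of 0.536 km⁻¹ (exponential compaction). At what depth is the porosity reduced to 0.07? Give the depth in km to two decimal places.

Invert Athy's law: Z = ln(φ₀/φ) / c
Z = ln(0.64/0.07) / 0.536 = ln(9.143) / 0.536 = 2.2130 / 0.536 = 4.129 km

4.13 km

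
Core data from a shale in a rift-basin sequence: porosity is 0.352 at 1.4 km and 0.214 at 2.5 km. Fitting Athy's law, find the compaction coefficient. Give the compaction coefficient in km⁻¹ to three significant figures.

0.452 km⁻¹

Athy: phi(Z) = phi₀ e^(−βZ) ⇒ phi₁/phi₂ = e^{β(Z₂−Z₁)} ⇒ β = ln(phi₁/phi₂)/(Z₂−Z₁)
β = ln(0.352/0.214) / (2.5 − 1.4) = ln(1.645) / 1.1 = 0.4977 / 1.1 = 0.4524 km⁻¹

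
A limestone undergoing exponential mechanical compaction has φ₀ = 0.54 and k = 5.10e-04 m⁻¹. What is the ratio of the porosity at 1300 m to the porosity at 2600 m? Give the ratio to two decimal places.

Working in km (1 km = 1000 m; k in km⁻¹ = k in m⁻¹ × 1000):
φ(d₁)/φ(d₂) = e^(−k·d₁)/e^(−k·d₂) = e^{k(d₂−d₁)}
= exp(0.51 × 1.3) = exp(0.663) = 1.9406

1.94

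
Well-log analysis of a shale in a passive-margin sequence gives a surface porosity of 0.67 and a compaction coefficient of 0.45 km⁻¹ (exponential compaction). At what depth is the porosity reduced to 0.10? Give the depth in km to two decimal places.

Invert Athy's law: d = ln(phi₀/phi) / c
d = ln(0.67/0.1) / 0.45 = ln(6.7) / 0.45 = 1.9021 / 0.45 = 4.227 km

4.23 km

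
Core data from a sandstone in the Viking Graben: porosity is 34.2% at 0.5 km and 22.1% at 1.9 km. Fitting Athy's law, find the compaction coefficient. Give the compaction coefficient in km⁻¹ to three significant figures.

0.312 km⁻¹

Athy: phi(z) = phi₀ e^(−βz) ⇒ phi₁/phi₂ = e^{β(z₂−z₁)} ⇒ β = ln(phi₁/phi₂)/(z₂−z₁)
β = ln(0.342/0.221) / (1.9 − 0.5) = ln(1.548) / 1.4 = 0.4366 / 1.4 = 0.3119 km⁻¹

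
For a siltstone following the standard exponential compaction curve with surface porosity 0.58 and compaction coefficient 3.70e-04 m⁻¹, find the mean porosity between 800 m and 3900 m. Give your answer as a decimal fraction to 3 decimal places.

0.257

Working in km (1 km = 1000 m; β in km⁻¹ = β in m⁻¹ × 1000):
⟨φ⟩ = (1/(Z₂−Z₁)) ∫ φ₀ e^(−βZ) dZ = φ₀·(e^(−β·Z₁) − e^(−β·Z₂)) / (β·(Z₂−Z₁))
e^(−0.37×0.8) = 0.7438; e^(−0.37×3.9) = 0.2362
⟨φ⟩ = 0.58 × (0.7438 − 0.2362) / (0.37 × 3.1) = 0.58 × 0.4425 = 0.2567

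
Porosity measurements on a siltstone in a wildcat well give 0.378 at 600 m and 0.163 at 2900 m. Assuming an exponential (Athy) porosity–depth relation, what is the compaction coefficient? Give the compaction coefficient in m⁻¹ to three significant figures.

0.000366 m⁻¹

Working in km (1 km = 1000 m; k in km⁻¹ = k in m⁻¹ × 1000):
Athy: phi(Z) = phi₀ e^(−kZ) ⇒ phi₁/phi₂ = e^{k(Z₂−Z₁)} ⇒ k = ln(phi₁/phi₂)/(Z₂−Z₁)
k = ln(0.378/0.163) / (2.9 − 0.6) = ln(2.319) / 2.3 = 0.8411 / 2.3 = 0.3657 km⁻¹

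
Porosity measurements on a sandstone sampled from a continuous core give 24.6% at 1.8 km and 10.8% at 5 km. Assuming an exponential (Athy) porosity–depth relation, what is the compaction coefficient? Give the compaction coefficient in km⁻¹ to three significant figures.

Athy: φ(z) = φ₀ e^(−βz) ⇒ φ₁/φ₂ = e^{β(z₂−z₁)} ⇒ β = ln(φ₁/φ₂)/(z₂−z₁)
β = ln(0.246/0.108) / (5 − 1.8) = ln(2.278) / 3.2 = 0.8232 / 3.2 = 0.2573 km⁻¹

0.257 km⁻¹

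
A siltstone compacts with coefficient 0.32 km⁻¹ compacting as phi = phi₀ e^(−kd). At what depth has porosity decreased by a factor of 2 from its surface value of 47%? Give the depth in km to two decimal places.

2.17 km

phi/phi₀ = 1/2 ⇒ exp(−k·d) = 1/2 ⇒ d = ln(2) / k
d = 0.6931 / 0.32 = 2.166 km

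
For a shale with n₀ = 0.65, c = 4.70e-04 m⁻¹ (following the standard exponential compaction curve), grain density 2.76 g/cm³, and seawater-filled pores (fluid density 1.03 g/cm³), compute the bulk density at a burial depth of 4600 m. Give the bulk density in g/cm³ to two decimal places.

2.63 g/cm³

Working in km (1 km = 1000 m; c in km⁻¹ = c in m⁻¹ × 1000):
Porosity at depth: n = 0.65·exp(−0.47×4.6) = 0.65×0.1151 = 0.0748
Bulk density: ρ_b = (1−n)ρ_g + n·ρ_f = 0.9252×2.76 + 0.0748×1.03
       = 2.554 + 0.077 = 2.631 g/cm³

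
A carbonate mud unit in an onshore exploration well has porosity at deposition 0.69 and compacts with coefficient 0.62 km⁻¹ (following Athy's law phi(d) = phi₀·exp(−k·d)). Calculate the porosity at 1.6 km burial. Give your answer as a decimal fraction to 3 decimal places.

phi = phi₀·exp(−k·d) = 0.69 × exp(−0.62 × 1.6) = 0.69 × exp(−0.992)
  = 0.69 × 0.3708 = 0.2559

0.256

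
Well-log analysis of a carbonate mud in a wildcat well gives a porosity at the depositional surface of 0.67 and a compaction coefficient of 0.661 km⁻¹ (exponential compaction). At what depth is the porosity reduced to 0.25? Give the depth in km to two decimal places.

Invert Athy's law: Z = ln(n₀/n) / β
Z = ln(0.67/0.25) / 0.661 = ln(2.68) / 0.661 = 0.9858 / 0.661 = 1.491 km

1.49 km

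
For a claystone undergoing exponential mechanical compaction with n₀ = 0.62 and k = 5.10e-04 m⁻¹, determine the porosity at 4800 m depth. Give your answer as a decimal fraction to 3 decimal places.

Working in km (1 km = 1000 m; k in km⁻¹ = k in m⁻¹ × 1000):
n = n₀·exp(−k·Z) = 0.62 × exp(−0.51 × 4.8) = 0.62 × exp(−2.448)
  = 0.62 × 0.0865 = 0.0536

0.054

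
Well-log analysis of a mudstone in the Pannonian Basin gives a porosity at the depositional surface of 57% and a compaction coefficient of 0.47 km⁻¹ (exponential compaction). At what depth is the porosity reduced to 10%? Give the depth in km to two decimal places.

3.70 km

Invert Athy's law: Z = ln(phi₀/phi) / c
Z = ln(0.57/0.1) / 0.47 = ln(5.7) / 0.47 = 1.7405 / 0.47 = 3.703 km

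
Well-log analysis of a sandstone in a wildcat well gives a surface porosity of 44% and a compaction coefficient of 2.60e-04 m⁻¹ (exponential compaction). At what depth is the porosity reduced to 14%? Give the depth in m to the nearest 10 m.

Working in km (1 km = 1000 m; β in km⁻¹ = β in m⁻¹ × 1000):
Invert Athy's law: d = ln(n₀/n) / β
d = ln(0.44/0.14) / 0.26 = ln(3.143) / 0.26 = 1.1451 / 0.26 = 4.404 km

4400 m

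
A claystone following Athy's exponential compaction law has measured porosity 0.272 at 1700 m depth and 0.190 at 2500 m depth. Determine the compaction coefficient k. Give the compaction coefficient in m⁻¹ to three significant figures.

0.000448 m⁻¹

Working in km (1 km = 1000 m; k in km⁻¹ = k in m⁻¹ × 1000):
Athy: n(d) = n₀ e^(−kd) ⇒ n₁/n₂ = e^{k(d₂−d₁)} ⇒ k = ln(n₁/n₂)/(d₂−d₁)
k = ln(0.272/0.19) / (2.5 − 1.7) = ln(1.432) / 0.8 = 0.3588 / 0.8 = 0.4485 km⁻¹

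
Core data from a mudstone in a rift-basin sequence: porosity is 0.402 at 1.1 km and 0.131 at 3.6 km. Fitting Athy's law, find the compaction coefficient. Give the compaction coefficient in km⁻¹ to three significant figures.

Athy: phi(Z) = phi₀ e^(−kZ) ⇒ phi₁/phi₂ = e^{k(Z₂−Z₁)} ⇒ k = ln(phi₁/phi₂)/(Z₂−Z₁)
k = ln(0.402/0.131) / (3.6 − 1.1) = ln(3.069) / 2.5 = 1.1213 / 2.5 = 0.4485 km⁻¹

0.449 km⁻¹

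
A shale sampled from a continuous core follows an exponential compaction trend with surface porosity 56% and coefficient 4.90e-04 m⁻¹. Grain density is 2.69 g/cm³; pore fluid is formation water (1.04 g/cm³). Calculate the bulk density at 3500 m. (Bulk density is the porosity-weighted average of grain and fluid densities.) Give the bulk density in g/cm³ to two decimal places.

Working in km (1 km = 1000 m; β in km⁻¹ = β in m⁻¹ × 1000):
Porosity at depth: n = 0.56·exp(−0.49×3.5) = 0.56×0.1800 = 0.1008
Bulk density: ρ_b = (1−n)ρ_g + n·ρ_f = 0.8992×2.69 + 0.1008×1.04
       = 2.419 + 0.105 = 2.524 g/cm³

2.52 g/cm³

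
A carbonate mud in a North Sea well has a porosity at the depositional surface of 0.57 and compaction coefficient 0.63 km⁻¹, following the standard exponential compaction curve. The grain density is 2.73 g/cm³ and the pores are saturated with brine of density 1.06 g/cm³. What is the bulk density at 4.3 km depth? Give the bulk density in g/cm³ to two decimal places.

Porosity at depth: φ = 0.57·exp(−0.63×4.3) = 0.57×0.0666 = 0.0380
Bulk density: ρ_b = (1−φ)ρ_g + φ·ρ_f = 0.9620×2.73 + 0.0380×1.06
       = 2.626 + 0.040 = 2.667 g/cm³

2.67 g/cm³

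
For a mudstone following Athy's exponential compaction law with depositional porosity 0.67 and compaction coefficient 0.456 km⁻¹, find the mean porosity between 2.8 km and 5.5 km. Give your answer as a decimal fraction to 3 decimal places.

⟨n⟩ = (1/(Z₂−Z₁)) ∫ n₀ e^(−βZ) dZ = n₀·(e^(−β·Z₁) − e^(−β·Z₂)) / (β·(Z₂−Z₁))
e^(−0.456×2.8) = 0.2789; e^(−0.456×5.5) = 0.0814
⟨n⟩ = 0.67 × (0.2789 − 0.0814) / (0.456 × 2.7) = 0.67 × 0.1604 = 0.1075

0.107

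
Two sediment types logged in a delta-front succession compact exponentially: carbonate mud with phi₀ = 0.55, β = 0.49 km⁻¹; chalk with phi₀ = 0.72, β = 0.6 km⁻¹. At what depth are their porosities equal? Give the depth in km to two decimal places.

2.45 km

Set phi₀ₐ e^(−βₐZ) = phi₀ᵦ e^(−βᵦZ) ⇒ ln(phi₀ₐ/phi₀ᵦ) = (βₐ − βᵦ)·Z
Z = ln(0.55/0.72) / (0.49 − 0.6) = -0.2693 / -0.11 = 2.448 km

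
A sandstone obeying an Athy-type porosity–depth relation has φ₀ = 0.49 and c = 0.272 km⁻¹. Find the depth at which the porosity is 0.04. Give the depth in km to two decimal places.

9.21 km

Invert Athy's law: d = ln(φ₀/φ) / c
d = ln(0.49/0.04) / 0.272 = ln(12.25) / 0.272 = 2.5055 / 0.272 = 9.211 km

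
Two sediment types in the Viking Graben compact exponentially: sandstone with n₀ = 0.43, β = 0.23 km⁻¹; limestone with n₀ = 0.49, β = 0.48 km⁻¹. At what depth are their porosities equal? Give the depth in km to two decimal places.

0.52 km

Set n₀ₐ e^(−βₐd) = n₀ᵦ e^(−βᵦd) ⇒ ln(n₀ₐ/n₀ᵦ) = (βₐ − βᵦ)·d
d = ln(0.43/0.49) / (0.23 − 0.48) = -0.1306 / -0.25 = 0.522 km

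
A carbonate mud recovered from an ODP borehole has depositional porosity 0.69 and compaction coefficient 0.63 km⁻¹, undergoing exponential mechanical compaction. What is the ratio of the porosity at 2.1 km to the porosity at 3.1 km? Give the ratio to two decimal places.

1.88

n(d₁)/n(d₂) = e^(−k·d₁)/e^(−k·d₂) = e^{k(d₂−d₁)}
= exp(0.63 × 1) = exp(0.63) = 1.8776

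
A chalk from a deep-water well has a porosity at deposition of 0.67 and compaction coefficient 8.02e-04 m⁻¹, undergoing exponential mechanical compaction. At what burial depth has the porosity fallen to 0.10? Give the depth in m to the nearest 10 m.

2370 m

Working in km (1 km = 1000 m; β in km⁻¹ = β in m⁻¹ × 1000):
Invert Athy's law: Z = ln(n₀/n) / β
Z = ln(0.67/0.1) / 0.802 = ln(6.7) / 0.802 = 1.9021 / 0.802 = 2.372 km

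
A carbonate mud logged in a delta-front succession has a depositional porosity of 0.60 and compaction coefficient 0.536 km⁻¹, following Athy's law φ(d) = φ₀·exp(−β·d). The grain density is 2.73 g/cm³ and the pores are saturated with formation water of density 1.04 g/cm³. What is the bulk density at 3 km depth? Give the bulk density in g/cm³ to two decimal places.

Porosity at depth: φ = 0.6·exp(−0.536×3) = 0.6×0.2003 = 0.1202
Bulk density: ρ_b = (1−φ)ρ_g + φ·ρ_f = 0.8798×2.73 + 0.1202×1.04
       = 2.402 + 0.125 = 2.527 g/cm³

2.53 g/cm³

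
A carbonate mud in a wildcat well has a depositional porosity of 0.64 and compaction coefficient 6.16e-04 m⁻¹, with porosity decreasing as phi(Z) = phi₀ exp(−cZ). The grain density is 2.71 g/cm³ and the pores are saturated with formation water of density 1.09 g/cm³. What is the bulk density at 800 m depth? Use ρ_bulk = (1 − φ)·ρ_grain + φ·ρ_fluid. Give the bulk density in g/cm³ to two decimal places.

Working in km (1 km = 1000 m; c in km⁻¹ = c in m⁻¹ × 1000):
Porosity at depth: phi = 0.64·exp(−0.616×0.8) = 0.64×0.6109 = 0.3910
Bulk density: ρ_b = (1−phi)ρ_g + phi·ρ_f = 0.6090×2.71 + 0.3910×1.09
       = 1.650 + 0.426 = 2.077 g/cm³

2.08 g/cm³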